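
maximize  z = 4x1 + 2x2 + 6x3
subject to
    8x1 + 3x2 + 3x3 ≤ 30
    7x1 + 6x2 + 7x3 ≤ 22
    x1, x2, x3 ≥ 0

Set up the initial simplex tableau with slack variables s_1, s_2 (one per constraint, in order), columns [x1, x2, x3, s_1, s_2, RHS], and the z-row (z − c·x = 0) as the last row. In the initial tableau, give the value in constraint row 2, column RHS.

22

The RHS of constraint 2 is b_2 = 22.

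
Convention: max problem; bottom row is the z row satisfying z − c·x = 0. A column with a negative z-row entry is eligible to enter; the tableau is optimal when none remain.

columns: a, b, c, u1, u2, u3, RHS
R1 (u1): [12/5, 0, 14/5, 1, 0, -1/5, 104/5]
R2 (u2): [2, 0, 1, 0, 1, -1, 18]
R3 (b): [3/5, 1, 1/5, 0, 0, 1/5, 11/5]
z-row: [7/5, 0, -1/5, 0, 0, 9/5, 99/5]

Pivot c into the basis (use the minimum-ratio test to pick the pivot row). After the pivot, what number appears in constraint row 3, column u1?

-1/14

Ratio test on column c — row 1: (104/5)/(14/5) = 52/7; row 2: 18/1 = 18; row 3: (11/5)/(1/5) = 11. Minimum is 52/7 at row 1 (u1 leaves); pivot element 14/5.
Divide row 1 by 14/5; eliminate column c from the other rows.
Row 3 update in column u1: 0 − (1/5)·(5/14) = -1/14.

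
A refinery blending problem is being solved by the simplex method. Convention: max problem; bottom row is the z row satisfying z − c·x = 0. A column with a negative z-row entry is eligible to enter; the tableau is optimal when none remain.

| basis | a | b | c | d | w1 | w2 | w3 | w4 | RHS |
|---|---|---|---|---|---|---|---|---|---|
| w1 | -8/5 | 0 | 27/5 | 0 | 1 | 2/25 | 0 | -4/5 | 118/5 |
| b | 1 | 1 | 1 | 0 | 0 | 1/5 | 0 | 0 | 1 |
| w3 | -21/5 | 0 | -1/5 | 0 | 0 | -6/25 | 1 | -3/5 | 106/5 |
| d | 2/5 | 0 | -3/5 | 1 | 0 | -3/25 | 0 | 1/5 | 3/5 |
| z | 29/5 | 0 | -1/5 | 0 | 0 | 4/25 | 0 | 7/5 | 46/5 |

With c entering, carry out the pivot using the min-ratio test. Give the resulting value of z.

Ratio test on column c — row 1: (118/5)/(27/5) = 118/27; row 2: 1/1 = 1; row 3: entry -1/5 ≤ 0; row 4: entry -3/5 ≤ 0. Minimum is 1 at row 2 (b leaves); pivot element 1.
Pivot on row 2; the z-row RHS becomes 46/5 − (-1/5)·1 = 47/5.

47/5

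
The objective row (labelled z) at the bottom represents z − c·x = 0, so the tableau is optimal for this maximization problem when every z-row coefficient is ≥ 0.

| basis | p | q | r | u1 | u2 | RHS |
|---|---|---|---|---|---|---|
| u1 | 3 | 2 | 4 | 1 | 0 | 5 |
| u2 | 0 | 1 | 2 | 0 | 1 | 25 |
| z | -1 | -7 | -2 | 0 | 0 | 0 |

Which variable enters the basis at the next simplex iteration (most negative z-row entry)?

q

Negative z-row entries: p: -1, q: -7, r: -2.
The most negative is -7 in column q, so q enters.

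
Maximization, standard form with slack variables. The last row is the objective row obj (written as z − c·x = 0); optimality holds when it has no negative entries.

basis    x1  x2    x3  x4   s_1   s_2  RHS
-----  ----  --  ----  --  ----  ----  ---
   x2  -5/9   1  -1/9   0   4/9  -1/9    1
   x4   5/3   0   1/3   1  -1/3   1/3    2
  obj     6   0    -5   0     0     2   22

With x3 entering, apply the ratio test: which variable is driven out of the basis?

Column x3 entries and ratios — x2: -1/9 ≤ 0, skip; x4: 2/(1/3) = 6.
Smallest ratio is 6 in the row of x4, so x4 leaves.

x4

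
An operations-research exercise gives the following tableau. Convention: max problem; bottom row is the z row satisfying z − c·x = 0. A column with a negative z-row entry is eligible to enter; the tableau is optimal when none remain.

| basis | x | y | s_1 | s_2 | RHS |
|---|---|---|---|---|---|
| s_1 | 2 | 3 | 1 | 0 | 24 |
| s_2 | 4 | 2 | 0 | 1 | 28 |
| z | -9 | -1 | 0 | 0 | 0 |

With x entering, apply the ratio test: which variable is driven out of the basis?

s_2

Column x entries and ratios — s_1: 24/2 = 12; s_2: 28/4 = 7.
Smallest ratio is 7 in the row of s_2, so s_2 leaves.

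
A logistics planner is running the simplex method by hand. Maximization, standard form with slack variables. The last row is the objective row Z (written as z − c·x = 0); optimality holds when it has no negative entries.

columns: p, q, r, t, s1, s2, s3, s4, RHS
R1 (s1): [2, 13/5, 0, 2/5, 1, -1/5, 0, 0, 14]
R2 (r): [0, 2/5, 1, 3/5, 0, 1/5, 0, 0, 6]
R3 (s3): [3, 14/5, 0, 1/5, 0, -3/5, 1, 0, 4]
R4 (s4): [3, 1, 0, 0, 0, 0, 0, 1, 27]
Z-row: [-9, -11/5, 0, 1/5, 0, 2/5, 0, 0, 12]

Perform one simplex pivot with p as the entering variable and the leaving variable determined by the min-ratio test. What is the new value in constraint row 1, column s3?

Ratio test on column p — row 1: 14/2 = 7; row 2: entry 0 ≤ 0; row 3: 4/3 = 4/3; row 4: 27/3 = 9. Minimum is 4/3 at row 3 (s3 leaves); pivot element 3.
Divide row 3 by 3; eliminate column p from the other rows.
Row 1 update in column s3: 0 − 2·(1/3) = -2/3.

-2/3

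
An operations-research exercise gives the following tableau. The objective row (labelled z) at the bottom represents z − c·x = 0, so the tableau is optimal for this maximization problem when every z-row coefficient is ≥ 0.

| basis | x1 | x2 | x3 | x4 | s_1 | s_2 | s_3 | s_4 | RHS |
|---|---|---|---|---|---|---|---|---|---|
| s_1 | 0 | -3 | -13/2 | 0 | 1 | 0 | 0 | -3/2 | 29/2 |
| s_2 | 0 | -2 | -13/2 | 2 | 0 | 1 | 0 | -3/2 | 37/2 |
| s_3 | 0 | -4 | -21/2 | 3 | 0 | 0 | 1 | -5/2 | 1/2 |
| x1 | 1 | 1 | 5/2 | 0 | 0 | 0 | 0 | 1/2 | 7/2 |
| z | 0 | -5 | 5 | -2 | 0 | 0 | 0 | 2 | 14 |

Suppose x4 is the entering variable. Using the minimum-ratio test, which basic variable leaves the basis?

Column x4 entries and ratios — s_1: 0 ≤ 0, skip; s_2: (37/2)/2 = 37/4; s_3: (1/2)/3 = 1/6; x1: 0 ≤ 0, skip.
Smallest ratio is 1/6 in the row of s_3, so s_3 leaves.

s_3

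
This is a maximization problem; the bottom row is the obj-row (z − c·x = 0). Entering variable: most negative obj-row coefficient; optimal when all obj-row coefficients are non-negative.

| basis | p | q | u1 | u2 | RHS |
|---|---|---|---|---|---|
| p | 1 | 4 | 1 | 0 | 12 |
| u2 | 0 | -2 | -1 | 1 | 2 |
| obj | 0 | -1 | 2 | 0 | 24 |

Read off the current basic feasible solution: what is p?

p is basic (row 1); its value is the RHS of that row, 12.

12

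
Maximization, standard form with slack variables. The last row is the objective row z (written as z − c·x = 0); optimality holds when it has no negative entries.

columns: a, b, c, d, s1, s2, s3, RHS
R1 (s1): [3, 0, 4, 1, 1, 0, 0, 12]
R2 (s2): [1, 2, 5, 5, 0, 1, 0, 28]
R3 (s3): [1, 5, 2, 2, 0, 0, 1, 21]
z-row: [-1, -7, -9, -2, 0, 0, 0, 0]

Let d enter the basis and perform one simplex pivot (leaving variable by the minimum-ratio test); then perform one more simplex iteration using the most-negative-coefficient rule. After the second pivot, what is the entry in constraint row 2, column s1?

-1/3

Ratio test on column d — row 1: 12/1 = 12; row 2: 28/5 = 28/5; row 3: 21/2 = 21/2. Minimum is 28/5 at row 2 (s2 leaves); pivot element 5.
Divide row 2 by 5; eliminate column d from the other rows.
Second iteration: most negative z-row entry is -7 in column c, so c enters.
Ratio test on column c — row 1: (32/5)/3 = 32/15; row 2: (28/5)/1 = 28/5; row 3: entry 0 ≤ 0. Minimum is 32/15 at row 1 (s1 leaves); pivot element 3.
Divide row 1 by 3; eliminate column c from the other rows.
After both pivots, the entry at constraint row 2, column s1 is -1/3.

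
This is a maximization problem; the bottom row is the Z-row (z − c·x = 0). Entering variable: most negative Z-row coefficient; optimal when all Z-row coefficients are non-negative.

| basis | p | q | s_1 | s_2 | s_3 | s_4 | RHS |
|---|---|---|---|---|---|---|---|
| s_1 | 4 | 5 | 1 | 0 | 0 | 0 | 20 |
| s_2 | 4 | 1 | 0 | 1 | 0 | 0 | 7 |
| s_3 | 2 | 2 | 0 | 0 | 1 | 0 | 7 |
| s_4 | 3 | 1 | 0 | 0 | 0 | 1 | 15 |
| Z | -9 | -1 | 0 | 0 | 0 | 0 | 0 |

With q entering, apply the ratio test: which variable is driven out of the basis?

s_3

Column q entries and ratios — s_1: 20/5 = 4; s_2: 7/1 = 7; s_3: 7/2 = 7/2; s_4: 15/1 = 15.
Smallest ratio is 7/2 in the row of s_3, so s_3 leaves.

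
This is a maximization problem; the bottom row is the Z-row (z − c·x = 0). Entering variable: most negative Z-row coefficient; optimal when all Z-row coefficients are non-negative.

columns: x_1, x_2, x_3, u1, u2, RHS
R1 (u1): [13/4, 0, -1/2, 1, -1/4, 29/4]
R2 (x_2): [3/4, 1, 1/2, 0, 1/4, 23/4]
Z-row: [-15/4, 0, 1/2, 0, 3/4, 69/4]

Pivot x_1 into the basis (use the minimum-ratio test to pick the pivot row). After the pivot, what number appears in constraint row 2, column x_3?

8/13

Ratio test on column x_1 — row 1: (29/4)/(13/4) = 29/13; row 2: (23/4)/(3/4) = 23/3. Minimum is 29/13 at row 1 (u1 leaves); pivot element 13/4.
Divide row 1 by 13/4; eliminate column x_1 from the other rows.
Row 2 update in column x_3: 1/2 − (3/4)·(-2/13) = 8/13.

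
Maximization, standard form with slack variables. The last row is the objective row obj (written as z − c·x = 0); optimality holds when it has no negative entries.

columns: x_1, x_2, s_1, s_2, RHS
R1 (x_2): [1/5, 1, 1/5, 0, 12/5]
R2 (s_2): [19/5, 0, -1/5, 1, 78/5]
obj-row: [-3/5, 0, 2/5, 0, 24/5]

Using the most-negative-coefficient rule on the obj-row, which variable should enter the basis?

Negative obj-row entries: x_1: -3/5.
The most negative is -3/5 in column x_1, so x_1 enters.

x_1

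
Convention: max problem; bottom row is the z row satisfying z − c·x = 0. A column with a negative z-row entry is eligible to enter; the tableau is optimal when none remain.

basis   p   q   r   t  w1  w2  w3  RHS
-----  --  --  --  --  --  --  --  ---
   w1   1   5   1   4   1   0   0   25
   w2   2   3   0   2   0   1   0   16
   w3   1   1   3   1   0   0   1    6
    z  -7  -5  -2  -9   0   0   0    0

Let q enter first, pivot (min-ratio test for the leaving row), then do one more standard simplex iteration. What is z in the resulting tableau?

Ratio test on column q — row 1: 25/5 = 5; row 2: 16/3 = 16/3; row 3: 6/1 = 6. Minimum is 5 at row 1 (w1 leaves); pivot element 5.
Pivot on row 1; the z-row RHS becomes 0 − (-5)·5 = 25.
Next entering variable (most negative z-row entry -6): p.
Ratio test on column p — row 1: 5/(1/5) = 25; row 2: 1/(7/5) = 5/7; row 3: 1/(4/5) = 5/4. Minimum is 5/7 at row 2 (w2 leaves); pivot element 7/5.
After the second pivot the z-row RHS is 25 − (-6)·(5/7) = 205/7.

205/7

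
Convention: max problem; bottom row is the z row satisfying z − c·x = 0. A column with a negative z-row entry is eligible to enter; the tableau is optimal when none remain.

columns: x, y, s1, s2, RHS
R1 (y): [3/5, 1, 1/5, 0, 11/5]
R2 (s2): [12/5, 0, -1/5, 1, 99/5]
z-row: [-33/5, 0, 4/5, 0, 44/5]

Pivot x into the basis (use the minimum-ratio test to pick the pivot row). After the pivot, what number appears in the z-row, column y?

Ratio test on column x — row 1: (11/5)/(3/5) = 11/3; row 2: (99/5)/(12/5) = 33/4. Minimum is 11/3 at row 1 (y leaves); pivot element 3/5.
Divide row 1 by 3/5; eliminate column x from the other rows.
z-row update in column y: 0 − (-33/5)·(5/3) = 11.

11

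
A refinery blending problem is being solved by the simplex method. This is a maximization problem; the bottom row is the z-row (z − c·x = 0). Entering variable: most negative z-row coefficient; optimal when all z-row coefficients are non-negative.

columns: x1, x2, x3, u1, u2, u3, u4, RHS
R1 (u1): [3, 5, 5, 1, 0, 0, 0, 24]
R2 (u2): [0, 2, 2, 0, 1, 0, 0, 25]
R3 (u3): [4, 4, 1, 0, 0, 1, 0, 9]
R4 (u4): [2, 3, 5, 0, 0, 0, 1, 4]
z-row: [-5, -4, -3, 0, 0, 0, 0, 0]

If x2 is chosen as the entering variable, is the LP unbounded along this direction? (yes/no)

no

Column x2 has positive entries in row(s) 1, 2, 3, 4, so the ratio test bounds it — not unbounded.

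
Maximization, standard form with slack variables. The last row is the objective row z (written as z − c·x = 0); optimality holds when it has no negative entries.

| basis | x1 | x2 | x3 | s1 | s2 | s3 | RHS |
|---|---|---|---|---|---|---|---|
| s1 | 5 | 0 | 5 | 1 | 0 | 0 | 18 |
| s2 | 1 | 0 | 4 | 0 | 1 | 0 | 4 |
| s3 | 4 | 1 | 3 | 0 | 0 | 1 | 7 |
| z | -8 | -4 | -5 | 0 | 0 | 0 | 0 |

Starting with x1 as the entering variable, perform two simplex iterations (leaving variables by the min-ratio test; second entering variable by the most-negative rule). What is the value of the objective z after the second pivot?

28

Ratio test on column x1 — row 1: 18/5 = 18/5; row 2: 4/1 = 4; row 3: 7/4 = 7/4. Minimum is 7/4 at row 3 (s3 leaves); pivot element 4.
Pivot on row 3; the z-row RHS becomes 0 − (-8)·(7/4) = 14.
Next entering variable (most negative z-row entry -2): x2.
Ratio test on column x2 — row 1: entry -5/4 ≤ 0; row 2: entry -1/4 ≤ 0; row 3: (7/4)/(1/4) = 7. Minimum is 7 at row 3 (x1 leaves); pivot element 1/4.
After the second pivot the z-row RHS is 14 − (-2)·7 = 28.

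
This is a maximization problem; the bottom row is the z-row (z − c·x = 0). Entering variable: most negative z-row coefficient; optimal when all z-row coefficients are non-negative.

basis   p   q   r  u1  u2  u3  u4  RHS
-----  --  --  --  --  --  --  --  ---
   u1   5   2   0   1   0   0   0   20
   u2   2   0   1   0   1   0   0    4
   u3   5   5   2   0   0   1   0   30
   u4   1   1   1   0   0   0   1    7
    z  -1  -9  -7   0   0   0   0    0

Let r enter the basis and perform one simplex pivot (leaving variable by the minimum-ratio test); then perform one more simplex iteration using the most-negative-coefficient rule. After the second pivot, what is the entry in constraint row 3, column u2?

3

Ratio test on column r — row 1: entry 0 ≤ 0; row 2: 4/1 = 4; row 3: 30/2 = 15; row 4: 7/1 = 7. Minimum is 4 at row 2 (u2 leaves); pivot element 1.
Divide row 2 by 1; eliminate column r from the other rows.
Second iteration: most negative z-row entry is -9 in column q, so q enters.
Ratio test on column q — row 1: 20/2 = 10; row 2: entry 0 ≤ 0; row 3: 22/5 = 22/5; row 4: 3/1 = 3. Minimum is 3 at row 4 (u4 leaves); pivot element 1.
Divide row 4 by 1; eliminate column q from the other rows.
After both pivots, the entry at constraint row 3, column u2 is 3.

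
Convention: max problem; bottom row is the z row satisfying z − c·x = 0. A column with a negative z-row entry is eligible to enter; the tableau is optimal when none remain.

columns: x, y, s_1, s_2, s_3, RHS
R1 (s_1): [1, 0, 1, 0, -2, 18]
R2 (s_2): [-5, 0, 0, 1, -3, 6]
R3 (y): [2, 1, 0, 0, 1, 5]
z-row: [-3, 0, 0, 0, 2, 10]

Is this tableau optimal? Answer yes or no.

The z-row has a negative entry -3 in column x, so it is not optimal.

no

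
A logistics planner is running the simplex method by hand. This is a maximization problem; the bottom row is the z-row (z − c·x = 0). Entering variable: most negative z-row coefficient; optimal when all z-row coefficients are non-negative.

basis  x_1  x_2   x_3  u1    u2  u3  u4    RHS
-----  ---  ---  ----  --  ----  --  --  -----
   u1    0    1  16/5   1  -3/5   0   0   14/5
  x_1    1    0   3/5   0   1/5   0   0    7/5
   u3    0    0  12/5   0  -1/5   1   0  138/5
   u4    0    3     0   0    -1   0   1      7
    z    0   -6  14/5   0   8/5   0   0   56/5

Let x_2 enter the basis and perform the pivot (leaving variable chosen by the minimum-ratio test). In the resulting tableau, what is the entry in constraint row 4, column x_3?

Ratio test on column x_2 — row 1: (14/5)/1 = 14/5; row 2: entry 0 ≤ 0; row 3: entry 0 ≤ 0; row 4: 7/3 = 7/3. Minimum is 7/3 at row 4 (u4 leaves); pivot element 3.
Divide row 4 by 3; eliminate column x_2 from the other rows.
In the new row 4, the x_3 entry is the old entry divided by the pivot: 0/3 = 0.

0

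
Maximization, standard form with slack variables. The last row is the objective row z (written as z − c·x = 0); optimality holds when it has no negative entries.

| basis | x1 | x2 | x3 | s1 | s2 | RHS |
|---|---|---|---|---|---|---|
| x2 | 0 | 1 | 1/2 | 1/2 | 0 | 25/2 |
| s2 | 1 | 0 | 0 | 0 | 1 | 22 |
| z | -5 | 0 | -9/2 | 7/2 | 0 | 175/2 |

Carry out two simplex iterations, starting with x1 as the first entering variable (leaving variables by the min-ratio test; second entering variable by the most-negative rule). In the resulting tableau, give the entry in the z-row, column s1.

8

Ratio test on column x1 — row 1: entry 0 ≤ 0; row 2: 22/1 = 22. Minimum is 22 at row 2 (s2 leaves); pivot element 1.
Divide row 2 by 1; eliminate column x1 from the other rows.
Second iteration: most negative z-row entry is -9/2 in column x3, so x3 enters.
Ratio test on column x3 — row 1: (25/2)/(1/2) = 25; row 2: entry 0 ≤ 0. Minimum is 25 at row 1 (x2 leaves); pivot element 1/2.
Divide row 1 by 1/2; eliminate column x3 from the other rows.
After both pivots, the entry at the z-row, column s1 is 8.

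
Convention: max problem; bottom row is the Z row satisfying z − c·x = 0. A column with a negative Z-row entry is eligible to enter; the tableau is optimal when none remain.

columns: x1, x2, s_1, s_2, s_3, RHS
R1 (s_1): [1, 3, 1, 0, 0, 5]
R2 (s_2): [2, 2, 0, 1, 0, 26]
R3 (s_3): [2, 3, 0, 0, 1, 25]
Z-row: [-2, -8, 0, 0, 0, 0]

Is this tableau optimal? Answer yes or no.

no

The Z-row has a negative entry -8 in column x2, so it is not optimal.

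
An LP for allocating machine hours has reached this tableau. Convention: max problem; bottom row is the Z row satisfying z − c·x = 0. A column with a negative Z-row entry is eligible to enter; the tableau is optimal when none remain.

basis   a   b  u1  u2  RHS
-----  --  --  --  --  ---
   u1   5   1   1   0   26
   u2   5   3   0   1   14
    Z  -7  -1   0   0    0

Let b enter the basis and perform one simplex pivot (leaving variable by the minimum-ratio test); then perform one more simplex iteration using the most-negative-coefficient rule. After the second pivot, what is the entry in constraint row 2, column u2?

1/5

Ratio test on column b — row 1: 26/1 = 26; row 2: 14/3 = 14/3. Minimum is 14/3 at row 2 (u2 leaves); pivot element 3.
Divide row 2 by 3; eliminate column b from the other rows.
Second iteration: most negative Z-row entry is -16/3 in column a, so a enters.
Ratio test on column a — row 1: (64/3)/(10/3) = 32/5; row 2: (14/3)/(5/3) = 14/5. Minimum is 14/5 at row 2 (b leaves); pivot element 5/3.
Divide row 2 by 5/3; eliminate column a from the other rows.
After both pivots, the entry at constraint row 2, column u2 is 1/5.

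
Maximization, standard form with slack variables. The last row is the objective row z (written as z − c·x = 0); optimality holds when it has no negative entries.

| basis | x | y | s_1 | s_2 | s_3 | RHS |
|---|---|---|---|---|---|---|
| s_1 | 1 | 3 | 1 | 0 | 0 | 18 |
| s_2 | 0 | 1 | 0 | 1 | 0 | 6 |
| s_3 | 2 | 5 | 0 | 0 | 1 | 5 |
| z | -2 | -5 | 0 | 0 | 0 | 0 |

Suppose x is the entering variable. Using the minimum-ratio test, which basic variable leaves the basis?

Column x entries and ratios — s_1: 18/1 = 18; s_2: 0 ≤ 0, skip; s_3: 5/2 = 5/2.
Smallest ratio is 5/2 in the row of s_3, so s_3 leaves.

s_3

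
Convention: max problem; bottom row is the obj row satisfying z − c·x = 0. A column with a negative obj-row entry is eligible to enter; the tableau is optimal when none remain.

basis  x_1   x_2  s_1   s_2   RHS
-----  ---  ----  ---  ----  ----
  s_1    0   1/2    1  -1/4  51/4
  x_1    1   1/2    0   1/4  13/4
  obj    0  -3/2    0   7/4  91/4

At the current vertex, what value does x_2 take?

x_2 is not in the basis, so in the current basic feasible solution x_2 = 0.

0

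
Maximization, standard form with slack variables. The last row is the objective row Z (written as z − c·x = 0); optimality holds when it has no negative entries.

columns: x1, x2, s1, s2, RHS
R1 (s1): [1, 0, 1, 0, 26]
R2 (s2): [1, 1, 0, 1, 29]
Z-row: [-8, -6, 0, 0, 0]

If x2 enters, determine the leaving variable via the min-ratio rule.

Column x2 entries and ratios — s1: 0 ≤ 0, skip; s2: 29/1 = 29.
Smallest ratio is 29 in the row of s2, so s2 leaves.

s2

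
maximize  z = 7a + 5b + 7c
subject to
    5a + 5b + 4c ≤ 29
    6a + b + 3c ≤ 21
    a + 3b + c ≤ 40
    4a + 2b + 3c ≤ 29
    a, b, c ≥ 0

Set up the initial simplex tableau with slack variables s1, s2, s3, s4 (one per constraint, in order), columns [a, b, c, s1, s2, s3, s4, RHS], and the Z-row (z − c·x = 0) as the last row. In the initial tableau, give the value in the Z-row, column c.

-7

The Z-row carries the negated objective coefficients: the c entry is -7.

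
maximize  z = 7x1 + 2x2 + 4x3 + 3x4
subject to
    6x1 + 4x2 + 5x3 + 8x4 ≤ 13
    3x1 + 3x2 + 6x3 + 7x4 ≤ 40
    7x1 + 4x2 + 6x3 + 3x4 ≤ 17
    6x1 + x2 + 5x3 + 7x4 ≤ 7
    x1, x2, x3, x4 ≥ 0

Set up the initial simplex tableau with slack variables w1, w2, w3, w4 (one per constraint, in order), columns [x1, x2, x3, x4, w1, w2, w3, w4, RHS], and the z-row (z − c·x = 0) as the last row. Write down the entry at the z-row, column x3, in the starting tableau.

The z-row carries the negated objective coefficients: the x3 entry is -4.

-4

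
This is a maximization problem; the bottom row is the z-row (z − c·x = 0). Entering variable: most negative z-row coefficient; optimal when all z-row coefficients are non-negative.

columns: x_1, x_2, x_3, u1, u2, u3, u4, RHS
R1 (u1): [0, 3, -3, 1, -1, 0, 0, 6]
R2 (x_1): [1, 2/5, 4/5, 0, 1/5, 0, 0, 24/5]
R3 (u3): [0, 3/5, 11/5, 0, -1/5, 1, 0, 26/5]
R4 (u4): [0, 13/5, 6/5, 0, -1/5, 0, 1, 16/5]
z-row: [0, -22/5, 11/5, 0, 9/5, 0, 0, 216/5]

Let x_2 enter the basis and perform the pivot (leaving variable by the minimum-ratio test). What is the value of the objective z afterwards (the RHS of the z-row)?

Ratio test on column x_2 — row 1: 6/3 = 2; row 2: (24/5)/(2/5) = 12; row 3: (26/5)/(3/5) = 26/3; row 4: (16/5)/(13/5) = 16/13. Minimum is 16/13 at row 4 (u4 leaves); pivot element 13/5.
Pivot on row 4; the z-row RHS becomes 216/5 − (-22/5)·(16/13) = 632/13.

632/13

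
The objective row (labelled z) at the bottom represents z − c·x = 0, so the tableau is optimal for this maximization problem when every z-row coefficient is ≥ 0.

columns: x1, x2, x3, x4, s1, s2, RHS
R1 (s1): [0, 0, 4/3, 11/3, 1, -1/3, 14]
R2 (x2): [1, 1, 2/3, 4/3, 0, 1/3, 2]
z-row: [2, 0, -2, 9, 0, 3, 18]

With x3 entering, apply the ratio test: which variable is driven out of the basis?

x2

Column x3 entries and ratios — s1: 14/(4/3) = 21/2; x2: 2/(2/3) = 3.
Smallest ratio is 3 in the row of x2, so x2 leaves.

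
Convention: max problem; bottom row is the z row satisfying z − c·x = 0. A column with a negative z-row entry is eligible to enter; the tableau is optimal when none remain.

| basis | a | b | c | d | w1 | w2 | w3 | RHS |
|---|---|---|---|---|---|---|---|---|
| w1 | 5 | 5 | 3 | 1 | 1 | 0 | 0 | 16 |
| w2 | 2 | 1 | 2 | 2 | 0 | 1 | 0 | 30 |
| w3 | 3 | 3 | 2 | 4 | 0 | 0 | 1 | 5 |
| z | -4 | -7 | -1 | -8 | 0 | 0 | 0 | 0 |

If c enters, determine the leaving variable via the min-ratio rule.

w3

Column c entries and ratios — w1: 16/3 = 16/3; w2: 30/2 = 15; w3: 5/2 = 5/2.
Smallest ratio is 5/2 in the row of w3, so w3 leaves.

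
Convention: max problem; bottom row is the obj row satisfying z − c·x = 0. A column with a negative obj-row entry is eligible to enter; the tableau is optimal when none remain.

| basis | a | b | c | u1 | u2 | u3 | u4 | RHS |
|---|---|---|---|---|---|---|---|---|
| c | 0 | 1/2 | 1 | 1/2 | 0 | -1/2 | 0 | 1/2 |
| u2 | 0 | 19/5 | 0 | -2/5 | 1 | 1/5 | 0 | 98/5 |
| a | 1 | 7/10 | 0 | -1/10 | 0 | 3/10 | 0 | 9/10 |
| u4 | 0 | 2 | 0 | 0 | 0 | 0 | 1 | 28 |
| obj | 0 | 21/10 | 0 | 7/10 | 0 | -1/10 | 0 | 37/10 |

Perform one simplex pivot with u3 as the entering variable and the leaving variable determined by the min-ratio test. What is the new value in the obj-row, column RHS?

4

Ratio test on column u3 — row 1: entry -1/2 ≤ 0; row 2: (98/5)/(1/5) = 98; row 3: (9/10)/(3/10) = 3; row 4: entry 0 ≤ 0. Minimum is 3 at row 3 (a leaves); pivot element 3/10.
Divide row 3 by 3/10; eliminate column u3 from the other rows.
obj-row update in column RHS: 37/10 − (-1/10)·3 = 4.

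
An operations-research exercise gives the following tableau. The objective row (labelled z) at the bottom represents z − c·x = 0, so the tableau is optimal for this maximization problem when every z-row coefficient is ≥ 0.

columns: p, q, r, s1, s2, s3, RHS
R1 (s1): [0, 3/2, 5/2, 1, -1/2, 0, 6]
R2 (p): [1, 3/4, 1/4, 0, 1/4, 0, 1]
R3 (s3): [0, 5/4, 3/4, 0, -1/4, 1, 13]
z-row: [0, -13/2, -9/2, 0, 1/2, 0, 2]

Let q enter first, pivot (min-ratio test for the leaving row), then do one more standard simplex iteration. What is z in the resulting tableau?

Ratio test on column q — row 1: 6/(3/2) = 4; row 2: 1/(3/4) = 4/3; row 3: 13/(5/4) = 52/5. Minimum is 4/3 at row 2 (p leaves); pivot element 3/4.
Pivot on row 2; the z-row RHS becomes 2 − (-13/2)·(4/3) = 32/3.
Next entering variable (most negative z-row entry -7/3): r.
Ratio test on column r — row 1: 4/2 = 2; row 2: (4/3)/(1/3) = 4; row 3: (34/3)/(1/3) = 34. Minimum is 2 at row 1 (s1 leaves); pivot element 2.
After the second pivot the z-row RHS is 32/3 − (-7/3)·2 = 46/3.

46/3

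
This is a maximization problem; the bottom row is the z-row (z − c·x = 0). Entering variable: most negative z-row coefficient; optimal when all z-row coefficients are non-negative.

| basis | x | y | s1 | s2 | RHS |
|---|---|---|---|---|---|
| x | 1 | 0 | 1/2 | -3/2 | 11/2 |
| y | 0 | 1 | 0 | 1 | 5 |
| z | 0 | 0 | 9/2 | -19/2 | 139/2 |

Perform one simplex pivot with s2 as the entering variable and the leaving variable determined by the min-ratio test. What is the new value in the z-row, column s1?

9/2

Ratio test on column s2 — row 1: entry -3/2 ≤ 0; row 2: 5/1 = 5. Minimum is 5 at row 2 (y leaves); pivot element 1.
Divide row 2 by 1; eliminate column s2 from the other rows.
z-row update in column s1: 9/2 − (-19/2)·0 = 9/2.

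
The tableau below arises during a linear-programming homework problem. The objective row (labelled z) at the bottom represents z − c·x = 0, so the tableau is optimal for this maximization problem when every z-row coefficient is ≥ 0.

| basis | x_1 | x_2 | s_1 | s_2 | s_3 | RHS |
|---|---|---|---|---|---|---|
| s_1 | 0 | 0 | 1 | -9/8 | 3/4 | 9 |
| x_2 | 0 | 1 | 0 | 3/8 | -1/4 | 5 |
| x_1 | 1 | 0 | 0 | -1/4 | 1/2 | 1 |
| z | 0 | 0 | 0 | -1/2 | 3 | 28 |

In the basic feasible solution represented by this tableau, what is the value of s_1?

9

s_1 is basic (row 1); its value is the RHS of that row, 9.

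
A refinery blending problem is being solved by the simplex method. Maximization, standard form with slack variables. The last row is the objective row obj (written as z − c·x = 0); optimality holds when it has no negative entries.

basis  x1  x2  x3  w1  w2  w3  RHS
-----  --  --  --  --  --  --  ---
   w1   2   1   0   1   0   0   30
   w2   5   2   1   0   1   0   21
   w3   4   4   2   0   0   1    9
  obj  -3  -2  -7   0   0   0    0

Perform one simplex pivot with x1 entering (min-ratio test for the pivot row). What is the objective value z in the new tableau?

27/4

Ratio test on column x1 — row 1: 30/2 = 15; row 2: 21/5 = 21/5; row 3: 9/4 = 9/4. Minimum is 9/4 at row 3 (w3 leaves); pivot element 4.
Pivot on row 3; the obj-row RHS becomes 0 − (-3)·(9/4) = 27/4.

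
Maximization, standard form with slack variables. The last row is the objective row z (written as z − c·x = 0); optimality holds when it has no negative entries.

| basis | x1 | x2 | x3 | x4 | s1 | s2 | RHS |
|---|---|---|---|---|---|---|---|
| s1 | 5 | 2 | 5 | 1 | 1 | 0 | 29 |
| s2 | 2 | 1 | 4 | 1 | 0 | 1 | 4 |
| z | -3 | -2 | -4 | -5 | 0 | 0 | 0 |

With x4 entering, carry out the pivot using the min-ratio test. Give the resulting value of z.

Ratio test on column x4 — row 1: 29/1 = 29; row 2: 4/1 = 4. Minimum is 4 at row 2 (s2 leaves); pivot element 1.
Pivot on row 2; the z-row RHS becomes 0 − (-5)·4 = 20.

20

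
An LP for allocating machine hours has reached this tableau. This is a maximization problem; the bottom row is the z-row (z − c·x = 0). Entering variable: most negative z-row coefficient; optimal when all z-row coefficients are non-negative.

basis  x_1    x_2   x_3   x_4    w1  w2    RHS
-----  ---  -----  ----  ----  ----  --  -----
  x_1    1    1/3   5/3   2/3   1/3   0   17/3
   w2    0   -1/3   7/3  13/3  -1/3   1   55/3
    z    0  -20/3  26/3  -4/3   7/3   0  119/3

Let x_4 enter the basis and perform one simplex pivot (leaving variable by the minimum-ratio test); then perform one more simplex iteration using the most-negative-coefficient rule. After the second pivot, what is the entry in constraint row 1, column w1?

Ratio test on column x_4 — row 1: (17/3)/(2/3) = 17/2; row 2: (55/3)/(13/3) = 55/13. Minimum is 55/13 at row 2 (w2 leaves); pivot element 13/3.
Divide row 2 by 13/3; eliminate column x_4 from the other rows.
Second iteration: most negative z-row entry is -88/13 in column x_2, so x_2 enters.
Ratio test on column x_2 — row 1: (37/13)/(5/13) = 37/5; row 2: entry -1/13 ≤ 0. Minimum is 37/5 at row 1 (x_1 leaves); pivot element 5/13.
Divide row 1 by 5/13; eliminate column x_2 from the other rows.
After both pivots, the entry at constraint row 1, column w1 is 1.

1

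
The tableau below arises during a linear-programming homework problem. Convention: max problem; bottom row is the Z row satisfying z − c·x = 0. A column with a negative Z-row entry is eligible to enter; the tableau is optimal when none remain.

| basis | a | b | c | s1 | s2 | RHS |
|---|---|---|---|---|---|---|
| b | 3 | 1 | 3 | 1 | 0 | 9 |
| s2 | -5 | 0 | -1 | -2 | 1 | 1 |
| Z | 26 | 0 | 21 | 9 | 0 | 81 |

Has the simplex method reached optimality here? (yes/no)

Every Z-row coefficient is ≥ 0, so the tableau is optimal.

yes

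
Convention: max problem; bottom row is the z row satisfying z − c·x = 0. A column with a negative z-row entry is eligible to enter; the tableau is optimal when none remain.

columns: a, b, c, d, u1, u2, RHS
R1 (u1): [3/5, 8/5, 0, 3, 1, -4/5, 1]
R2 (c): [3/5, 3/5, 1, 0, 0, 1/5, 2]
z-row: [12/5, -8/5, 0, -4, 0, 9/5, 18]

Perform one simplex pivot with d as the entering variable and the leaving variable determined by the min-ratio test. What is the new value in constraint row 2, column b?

3/5

Ratio test on column d — row 1: 1/3 = 1/3; row 2: entry 0 ≤ 0. Minimum is 1/3 at row 1 (u1 leaves); pivot element 3.
Divide row 1 by 3; eliminate column d from the other rows.
Row 2 update in column b: 3/5 − 0·(8/15) = 3/5.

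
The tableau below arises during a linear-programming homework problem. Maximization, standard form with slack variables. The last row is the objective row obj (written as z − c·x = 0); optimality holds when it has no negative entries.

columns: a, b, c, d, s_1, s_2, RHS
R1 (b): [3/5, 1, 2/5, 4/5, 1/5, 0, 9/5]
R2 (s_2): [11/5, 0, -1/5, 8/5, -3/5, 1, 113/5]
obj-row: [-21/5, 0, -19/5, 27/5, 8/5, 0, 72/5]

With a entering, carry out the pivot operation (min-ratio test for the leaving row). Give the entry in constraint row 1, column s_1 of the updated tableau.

Ratio test on column a — row 1: (9/5)/(3/5) = 3; row 2: (113/5)/(11/5) = 113/11. Minimum is 3 at row 1 (b leaves); pivot element 3/5.
Divide row 1 by 3/5; eliminate column a from the other rows.
In the new row 1, the s_1 entry is the old entry divided by the pivot: (1/5)/(3/5) = 1/3.

1/3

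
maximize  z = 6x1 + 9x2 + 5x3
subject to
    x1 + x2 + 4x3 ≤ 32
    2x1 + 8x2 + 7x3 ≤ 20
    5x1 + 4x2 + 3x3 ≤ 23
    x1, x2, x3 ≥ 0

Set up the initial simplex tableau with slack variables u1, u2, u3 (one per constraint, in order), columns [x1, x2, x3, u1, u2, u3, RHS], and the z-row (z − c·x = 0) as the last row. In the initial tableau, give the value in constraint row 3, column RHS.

23

The RHS of constraint 3 is b_3 = 23.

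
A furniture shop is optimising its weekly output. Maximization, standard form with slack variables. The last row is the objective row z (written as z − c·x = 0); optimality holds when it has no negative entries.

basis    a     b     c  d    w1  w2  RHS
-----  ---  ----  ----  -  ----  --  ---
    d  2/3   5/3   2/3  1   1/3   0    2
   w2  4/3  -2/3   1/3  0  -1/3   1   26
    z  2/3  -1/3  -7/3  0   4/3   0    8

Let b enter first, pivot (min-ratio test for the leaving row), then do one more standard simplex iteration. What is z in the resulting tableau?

15

Ratio test on column b — row 1: 2/(5/3) = 6/5; row 2: entry -2/3 ≤ 0. Minimum is 6/5 at row 1 (d leaves); pivot element 5/3.
Pivot on row 1; the z-row RHS becomes 8 − (-1/3)·(6/5) = 42/5.
Next entering variable (most negative z-row entry -11/5): c.
Ratio test on column c — row 1: (6/5)/(2/5) = 3; row 2: (134/5)/(3/5) = 134/3. Minimum is 3 at row 1 (b leaves); pivot element 2/5.
After the second pivot the z-row RHS is 42/5 − (-11/5)·3 = 15.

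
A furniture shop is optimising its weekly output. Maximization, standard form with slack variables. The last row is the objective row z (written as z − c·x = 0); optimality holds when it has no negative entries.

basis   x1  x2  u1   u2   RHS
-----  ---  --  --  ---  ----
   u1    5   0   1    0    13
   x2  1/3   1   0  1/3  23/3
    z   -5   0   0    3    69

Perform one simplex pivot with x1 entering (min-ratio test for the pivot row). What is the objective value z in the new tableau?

Ratio test on column x1 — row 1: 13/5 = 13/5; row 2: (23/3)/(1/3) = 23. Minimum is 13/5 at row 1 (u1 leaves); pivot element 5.
Pivot on row 1; the z-row RHS becomes 69 − (-5)·(13/5) = 82.

82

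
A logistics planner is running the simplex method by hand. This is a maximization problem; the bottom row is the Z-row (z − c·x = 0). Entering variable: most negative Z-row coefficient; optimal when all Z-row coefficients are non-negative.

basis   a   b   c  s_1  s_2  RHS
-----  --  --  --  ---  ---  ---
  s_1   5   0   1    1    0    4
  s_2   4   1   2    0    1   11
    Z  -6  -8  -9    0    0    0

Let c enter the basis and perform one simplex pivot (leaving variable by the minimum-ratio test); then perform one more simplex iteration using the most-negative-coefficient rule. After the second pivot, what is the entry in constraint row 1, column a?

5

Ratio test on column c — row 1: 4/1 = 4; row 2: 11/2 = 11/2. Minimum is 4 at row 1 (s_1 leaves); pivot element 1.
Divide row 1 by 1; eliminate column c from the other rows.
Second iteration: most negative Z-row entry is -8 in column b, so b enters.
Ratio test on column b — row 1: entry 0 ≤ 0; row 2: 3/1 = 3. Minimum is 3 at row 2 (s_2 leaves); pivot element 1.
Divide row 2 by 1; eliminate column b from the other rows.
After both pivots, the entry at constraint row 1, column a is 5.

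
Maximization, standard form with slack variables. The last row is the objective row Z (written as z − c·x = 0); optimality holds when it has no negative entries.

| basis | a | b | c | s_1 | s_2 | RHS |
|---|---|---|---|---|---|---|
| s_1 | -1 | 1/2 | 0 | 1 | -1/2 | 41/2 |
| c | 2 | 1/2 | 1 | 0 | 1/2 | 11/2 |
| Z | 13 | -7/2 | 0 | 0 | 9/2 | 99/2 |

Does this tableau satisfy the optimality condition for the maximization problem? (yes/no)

no

The Z-row has a negative entry -7/2 in column b, so it is not optimal.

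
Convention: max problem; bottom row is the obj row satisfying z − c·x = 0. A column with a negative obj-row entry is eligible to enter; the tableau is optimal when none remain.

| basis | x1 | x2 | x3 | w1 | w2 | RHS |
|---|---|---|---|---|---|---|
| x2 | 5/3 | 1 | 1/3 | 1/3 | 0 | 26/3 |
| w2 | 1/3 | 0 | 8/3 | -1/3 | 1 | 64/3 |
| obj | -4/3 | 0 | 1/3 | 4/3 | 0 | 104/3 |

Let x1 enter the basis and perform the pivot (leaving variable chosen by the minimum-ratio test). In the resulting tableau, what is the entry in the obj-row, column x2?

4/5

Ratio test on column x1 — row 1: (26/3)/(5/3) = 26/5; row 2: (64/3)/(1/3) = 64. Minimum is 26/5 at row 1 (x2 leaves); pivot element 5/3.
Divide row 1 by 5/3; eliminate column x1 from the other rows.
obj-row update in column x2: 0 − (-4/3)·(3/5) = 4/5.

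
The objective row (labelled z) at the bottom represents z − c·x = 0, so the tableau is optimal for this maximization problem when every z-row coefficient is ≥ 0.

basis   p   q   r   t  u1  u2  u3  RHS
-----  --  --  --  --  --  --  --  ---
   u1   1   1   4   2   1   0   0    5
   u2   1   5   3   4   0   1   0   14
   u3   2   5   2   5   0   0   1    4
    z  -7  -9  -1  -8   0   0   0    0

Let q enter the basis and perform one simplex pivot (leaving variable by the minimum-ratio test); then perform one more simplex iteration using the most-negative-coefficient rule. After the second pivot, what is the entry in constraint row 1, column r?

Ratio test on column q — row 1: 5/1 = 5; row 2: 14/5 = 14/5; row 3: 4/5 = 4/5. Minimum is 4/5 at row 3 (u3 leaves); pivot element 5.
Divide row 3 by 5; eliminate column q from the other rows.
Second iteration: most negative z-row entry is -17/5 in column p, so p enters.
Ratio test on column p — row 1: (21/5)/(3/5) = 7; row 2: entry -1 ≤ 0; row 3: (4/5)/(2/5) = 2. Minimum is 2 at row 3 (q leaves); pivot element 2/5.
Divide row 3 by 2/5; eliminate column p from the other rows.
After both pivots, the entry at constraint row 1, column r is 3.

3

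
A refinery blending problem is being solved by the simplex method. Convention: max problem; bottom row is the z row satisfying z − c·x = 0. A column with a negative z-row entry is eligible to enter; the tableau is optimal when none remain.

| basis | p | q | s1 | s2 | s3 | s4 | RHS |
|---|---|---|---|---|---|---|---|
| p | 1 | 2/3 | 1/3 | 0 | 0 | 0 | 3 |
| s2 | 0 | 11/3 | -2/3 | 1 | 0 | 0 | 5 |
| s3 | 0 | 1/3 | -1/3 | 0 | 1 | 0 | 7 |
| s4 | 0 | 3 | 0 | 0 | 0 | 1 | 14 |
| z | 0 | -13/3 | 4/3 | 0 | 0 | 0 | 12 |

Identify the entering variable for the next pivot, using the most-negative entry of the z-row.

q

Negative z-row entries: q: -13/3.
The most negative is -13/3 in column q, so q enters.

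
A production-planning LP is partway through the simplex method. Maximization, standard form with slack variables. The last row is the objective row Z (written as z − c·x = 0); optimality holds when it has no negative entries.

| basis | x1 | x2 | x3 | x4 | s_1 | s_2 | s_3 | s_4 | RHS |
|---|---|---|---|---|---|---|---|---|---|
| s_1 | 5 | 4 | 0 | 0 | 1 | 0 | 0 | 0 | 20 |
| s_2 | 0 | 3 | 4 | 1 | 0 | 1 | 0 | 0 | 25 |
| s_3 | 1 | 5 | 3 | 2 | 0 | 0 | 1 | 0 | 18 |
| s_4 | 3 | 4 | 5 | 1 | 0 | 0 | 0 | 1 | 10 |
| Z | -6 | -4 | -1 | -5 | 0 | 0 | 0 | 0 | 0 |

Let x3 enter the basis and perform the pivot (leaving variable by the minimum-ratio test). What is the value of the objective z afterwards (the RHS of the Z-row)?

Ratio test on column x3 — row 1: entry 0 ≤ 0; row 2: 25/4 = 25/4; row 3: 18/3 = 6; row 4: 10/5 = 2. Minimum is 2 at row 4 (s_4 leaves); pivot element 5.
Pivot on row 4; the Z-row RHS becomes 0 − (-1)·2 = 2.

2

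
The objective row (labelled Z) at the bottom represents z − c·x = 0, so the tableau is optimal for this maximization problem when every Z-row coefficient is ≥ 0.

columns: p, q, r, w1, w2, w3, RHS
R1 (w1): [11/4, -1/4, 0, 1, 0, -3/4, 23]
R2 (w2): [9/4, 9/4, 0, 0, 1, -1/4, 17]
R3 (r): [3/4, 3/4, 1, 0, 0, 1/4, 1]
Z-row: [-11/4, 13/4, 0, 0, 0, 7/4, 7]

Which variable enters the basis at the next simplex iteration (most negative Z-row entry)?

p

Negative Z-row entries: p: -11/4.
The most negative is -11/4 in column p, so p enters.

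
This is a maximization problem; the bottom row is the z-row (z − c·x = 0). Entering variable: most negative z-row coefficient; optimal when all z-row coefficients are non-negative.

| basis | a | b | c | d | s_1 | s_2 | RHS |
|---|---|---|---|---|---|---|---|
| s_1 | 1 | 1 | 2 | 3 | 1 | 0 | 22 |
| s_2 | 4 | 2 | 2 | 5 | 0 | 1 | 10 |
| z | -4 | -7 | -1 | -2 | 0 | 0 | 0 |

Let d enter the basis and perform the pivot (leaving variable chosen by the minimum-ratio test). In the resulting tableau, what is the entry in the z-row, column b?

Ratio test on column d — row 1: 22/3 = 22/3; row 2: 10/5 = 2. Minimum is 2 at row 2 (s_2 leaves); pivot element 5.
Divide row 2 by 5; eliminate column d from the other rows.
z-row update in column b: -7 − (-2)·(2/5) = -31/5.

-31/5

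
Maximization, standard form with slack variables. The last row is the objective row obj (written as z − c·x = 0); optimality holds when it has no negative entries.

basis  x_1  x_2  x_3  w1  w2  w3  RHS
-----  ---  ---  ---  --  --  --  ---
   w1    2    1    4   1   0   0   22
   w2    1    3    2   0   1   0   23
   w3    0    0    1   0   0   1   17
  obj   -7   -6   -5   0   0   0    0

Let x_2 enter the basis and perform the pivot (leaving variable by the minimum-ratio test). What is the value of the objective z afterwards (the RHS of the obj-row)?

46

Ratio test on column x_2 — row 1: 22/1 = 22; row 2: 23/3 = 23/3; row 3: entry 0 ≤ 0. Minimum is 23/3 at row 2 (w2 leaves); pivot element 3.
Pivot on row 2; the obj-row RHS becomes 0 − (-6)·(23/3) = 46.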